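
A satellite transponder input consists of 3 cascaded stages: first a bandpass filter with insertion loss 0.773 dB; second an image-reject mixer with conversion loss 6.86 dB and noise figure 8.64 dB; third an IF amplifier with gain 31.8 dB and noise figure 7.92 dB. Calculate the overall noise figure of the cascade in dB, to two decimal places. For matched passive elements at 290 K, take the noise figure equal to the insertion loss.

Convert to linear (a loss of L dB is a gain of −L dB): F_i = 10^(NF_i/10), G_i = 10^(G_i,dB/10)
  Stage 1: F_1 = 10^(0.773/10) = 1.195, G_1 = 10^(−0.773/10) = 0.8370
  Stage 2: F_2 = 10^(8.64/10) = 7.311, G_2 = 10^(−6.86/10) = 0.2061
  Stage 3: F_3 = 10^(7.92/10) = 6.194, G_3 = 10^(31.8/10) = 1514
Friis cascade:
  F = 1.195 + (7.311 − 1)/0.8370 + (6.194 − 1)/0.1725 = 38.85
NF = 10 log₁₀(38.85) = 15.89 dB

15.89 dB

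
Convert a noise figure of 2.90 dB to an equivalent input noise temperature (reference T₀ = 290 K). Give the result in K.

F = 10^(2.90/10) = 1.94984
T_e = (F − 1)·T₀ = (1.94984 − 1) × 290 = 275 K

275 K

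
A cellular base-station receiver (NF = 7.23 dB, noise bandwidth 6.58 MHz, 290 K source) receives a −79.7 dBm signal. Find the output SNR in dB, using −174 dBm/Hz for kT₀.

18.9 dB

Noise floor: N = −174 + 10 log₁₀(B) + NF
10 log₁₀(6.58×10⁶) = 68.18 dB
N = −174 + 68.18 + 7.23 = −98.59 dBm
SNR = P_sig − N = −79.7 − (−98.59) = 18.89 dB → 18.9 dB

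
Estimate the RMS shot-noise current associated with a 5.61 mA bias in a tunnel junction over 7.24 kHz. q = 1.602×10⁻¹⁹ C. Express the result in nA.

3.61 nA

I_n = √(2qI·B)
2qI·B = 2 × 1.602×10⁻¹⁹ × 5.61×10⁻³ × 7.24×10³ = 1.30×10⁻¹⁷ A²
I_n = √(1.30×10⁻¹⁷) = 3.61×10⁻⁹ A = 3.61 nA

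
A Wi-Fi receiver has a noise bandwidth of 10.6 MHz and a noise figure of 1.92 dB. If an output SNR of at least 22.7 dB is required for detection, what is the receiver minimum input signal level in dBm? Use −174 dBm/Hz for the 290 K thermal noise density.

−79.1 dBm

Sensitivity = −174 + 10 log₁₀(B) + NF + SNR_min
= −174 + 70.25 + 1.92 + 22.7
= −79.13 dBm → −79.1 dBm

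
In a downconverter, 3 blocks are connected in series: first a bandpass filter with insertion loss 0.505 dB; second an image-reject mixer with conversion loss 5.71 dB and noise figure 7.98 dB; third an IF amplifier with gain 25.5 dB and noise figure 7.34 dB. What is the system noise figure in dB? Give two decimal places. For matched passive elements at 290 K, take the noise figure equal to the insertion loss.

Convert to linear (a loss of L dB is a gain of −L dB): F_i = 10^(NF_i/10), G_i = 10^(G_i,dB/10)
  Stage 1: F_1 = 10^(0.505/10) = 1.123, G_1 = 10^(−0.505/10) = 0.8902
  Stage 2: F_2 = 10^(7.98/10) = 6.281, G_2 = 10^(−5.71/10) = 0.2685
  Stage 3: F_3 = 10^(7.34/10) = 5.420, G_3 = 10^(25.5/10) = 354.8
Friis cascade:
  F = 1.123 + (6.281 − 1)/0.8902 + (5.420 − 1)/0.2391 = 25.54
NF = 10 log₁₀(25.54) = 14.07 dB

14.07 dB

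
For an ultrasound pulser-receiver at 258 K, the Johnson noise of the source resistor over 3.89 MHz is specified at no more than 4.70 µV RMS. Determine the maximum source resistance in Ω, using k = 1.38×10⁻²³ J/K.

399 Ω

Johnson–Nyquist: V_n = √(4kTRB) ⇒ R = V_n² / (4kTB)
4kTB = 4 × 1.38×10⁻²³ × 258 × 3.89×10⁶ = 5.54×10⁻¹⁴
R = (4.70×10⁻⁶)² / 5.54×10⁻¹⁴ = 3.99×10² Ω = 399 Ω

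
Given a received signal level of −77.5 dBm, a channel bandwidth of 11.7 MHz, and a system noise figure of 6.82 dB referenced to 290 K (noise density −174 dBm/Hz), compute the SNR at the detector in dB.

Noise floor: N = −174 + 10 log₁₀(B) + NF
10 log₁₀(1.17×10⁷) = 70.68 dB
N = −174 + 70.68 + 6.82 = −96.50 dBm
SNR = P_sig − N = −77.5 − (−96.50) = 19.00 dB → 19.0 dB

19.0 dB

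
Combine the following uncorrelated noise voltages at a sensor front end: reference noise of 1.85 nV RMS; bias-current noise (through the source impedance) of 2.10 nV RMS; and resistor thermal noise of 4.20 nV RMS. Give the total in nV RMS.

Uncorrelated sources add in power (mean-square): V_tot = √(ΣV_i²)
V_tot = √[(1.85×10⁻⁹)² + (2.10×10⁻⁹)² + (4.20×10⁻⁹)²] = 5.05×10⁻⁹ V = 5.05 nV

5.05 nV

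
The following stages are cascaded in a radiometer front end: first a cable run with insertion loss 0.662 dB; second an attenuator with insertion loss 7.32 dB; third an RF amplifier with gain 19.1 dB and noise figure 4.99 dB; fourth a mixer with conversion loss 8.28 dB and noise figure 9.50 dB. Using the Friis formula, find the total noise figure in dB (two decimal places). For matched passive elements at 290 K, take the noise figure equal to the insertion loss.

Convert to linear (a loss of L dB is a gain of −L dB): F_i = 10^(NF_i/10), G_i = 10^(G_i,dB/10)
  Stage 1: F_1 = 10^(0.662/10) = 1.165, G_1 = 10^(−0.662/10) = 0.8586
  Stage 2: F_2 = 10^(7.32/10) = 5.395, G_2 = 10^(−7.32/10) = 0.1854
  Stage 3: F_3 = 10^(4.99/10) = 3.155, G_3 = 10^(19.1/10) = 81.28
  Stage 4: F_4 = 10^(9.50/10) = 8.913, G_4 = 10^(−8.28/10) = 0.1486
Friis cascade:
  F = 1.165 + (5.395 − 1)/0.8586 + (3.155 − 1)/0.1591 + (8.913 − 1)/12.94 = 20.44
NF = 10 log₁₀(20.44) = 13.10 dB

13.10 dB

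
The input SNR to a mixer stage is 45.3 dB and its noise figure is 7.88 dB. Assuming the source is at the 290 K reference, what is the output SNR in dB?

By definition F = SNR_in/SNR_out, so in dB: SNR_out = SNR_in − NF
SNR_out = 45.3 − 7.88 = 37.42 dB

37.42 dB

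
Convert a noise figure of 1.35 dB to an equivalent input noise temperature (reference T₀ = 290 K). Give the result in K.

106 K

F = 10^(1.35/10) = 1.36458
T_e = (F − 1)·T₀ = (1.36458 − 1) × 290 = 106 K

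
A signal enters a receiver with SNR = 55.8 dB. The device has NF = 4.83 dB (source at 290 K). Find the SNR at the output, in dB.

By definition F = SNR_in/SNR_out, so in dB: SNR_out = SNR_in − NF
SNR_out = 55.8 − 4.83 = 50.97 dB

50.97 dB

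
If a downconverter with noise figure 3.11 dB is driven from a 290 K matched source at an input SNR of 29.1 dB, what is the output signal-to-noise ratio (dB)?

By definition F = SNR_in/SNR_out, so in dB: SNR_out = SNR_in − NF
SNR_out = 29.1 − 3.11 = 25.99 dB

25.99 dB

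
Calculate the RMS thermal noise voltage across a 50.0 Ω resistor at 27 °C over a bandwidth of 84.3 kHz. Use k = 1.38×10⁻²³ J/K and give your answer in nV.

264 nV

T = 27 °C + 273.15 = 300.15 K
V_n = √(4kTRB)
4kTRB = 4 × 1.38×10⁻²³ × 300.15 × 5.00×10¹ × 8.43×10⁴ = 6.98×10⁻¹⁴ V²
V_n = √(6.98×10⁻¹⁴) = 2.64×10⁻⁷ V = 264 nV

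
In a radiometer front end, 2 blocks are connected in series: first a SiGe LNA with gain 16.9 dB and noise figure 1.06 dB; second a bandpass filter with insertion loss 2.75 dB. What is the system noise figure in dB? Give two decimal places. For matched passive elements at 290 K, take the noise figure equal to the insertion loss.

Convert to linear (a loss of L dB is a gain of −L dB): F_i = 10^(NF_i/10), G_i = 10^(G_i,dB/10)
  Stage 1: F_1 = 10^(1.06/10) = 1.276, G_1 = 10^(16.9/10) = 48.98
  Stage 2: F_2 = 10^(2.75/10) = 1.884, G_2 = 10^(−2.75/10) = 0.5309
Friis cascade:
  F = 1.276 + (1.884 − 1)/48.98 = 1.294
NF = 10 log₁₀(1.294) = 1.12 dB

1.12 dB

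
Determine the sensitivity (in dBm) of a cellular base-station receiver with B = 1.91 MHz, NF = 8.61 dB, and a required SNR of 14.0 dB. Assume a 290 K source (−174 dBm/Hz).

−88.6 dBm

Sensitivity = −174 + 10 log₁₀(B) + NF + SNR_min
= −174 + 62.81 + 8.61 + 14.0
= −88.58 dBm → −88.6 dBm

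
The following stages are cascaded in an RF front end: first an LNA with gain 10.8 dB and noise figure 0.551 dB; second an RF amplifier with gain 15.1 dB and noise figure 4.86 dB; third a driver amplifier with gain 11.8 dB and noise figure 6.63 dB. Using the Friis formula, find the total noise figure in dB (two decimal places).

1.19 dB

Convert to linear (a loss of L dB is a gain of −L dB): F_i = 10^(NF_i/10), G_i = 10^(G_i,dB/10)
  Stage 1: F_1 = 10^(0.551/10) = 1.135, G_1 = 10^(10.8/10) = 12.02
  Stage 2: F_2 = 10^(4.86/10) = 3.062, G_2 = 10^(15.1/10) = 32.36
  Stage 3: F_3 = 10^(6.63/10) = 4.603, G_3 = 10^(11.8/10) = 15.14
Friis cascade:
  F = 1.135 + (3.062 − 1)/12.02 + (4.603 − 1)/389.0 = 1.316
NF = 10 log₁₀(1.316) = 1.19 dB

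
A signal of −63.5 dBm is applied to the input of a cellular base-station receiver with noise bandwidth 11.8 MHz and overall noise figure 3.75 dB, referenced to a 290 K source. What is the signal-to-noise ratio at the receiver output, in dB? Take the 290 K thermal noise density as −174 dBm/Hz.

36.0 dB

Noise floor: N = −174 + 10 log₁₀(B) + NF
10 log₁₀(1.18×10⁷) = 70.72 dB
N = −174 + 70.72 + 3.75 = −99.53 dBm
SNR = P_sig − N = −63.5 − (−99.53) = 36.03 dB → 36.0 dB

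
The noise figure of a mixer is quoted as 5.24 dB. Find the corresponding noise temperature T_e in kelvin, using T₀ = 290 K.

679 K

F = 10^(5.24/10) = 3.34195
T_e = (F − 1)·T₀ = (3.34195 − 1) × 290 = 679 K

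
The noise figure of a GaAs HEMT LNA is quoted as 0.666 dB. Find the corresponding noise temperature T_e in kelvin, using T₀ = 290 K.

48.1 K

F = 10^(0.666/10) = 1.16574
T_e = (F − 1)·T₀ = (1.16574 − 1) × 290 = 48.1 K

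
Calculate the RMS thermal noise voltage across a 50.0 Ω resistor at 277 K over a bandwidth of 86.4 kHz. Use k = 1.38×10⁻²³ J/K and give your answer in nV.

V_n = √(4kTRB)
4kTRB = 4 × 1.38×10⁻²³ × 277 × 5.00×10¹ × 8.64×10⁴ = 6.61×10⁻¹⁴ V²
V_n = √(6.61×10⁻¹⁴) = 2.57×10⁻⁷ V = 257 nV

257 nV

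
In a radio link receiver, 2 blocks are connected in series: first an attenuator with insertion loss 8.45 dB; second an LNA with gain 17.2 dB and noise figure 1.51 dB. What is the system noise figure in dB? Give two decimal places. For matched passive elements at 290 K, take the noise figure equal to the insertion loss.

9.96 dB

Convert to linear (a loss of L dB is a gain of −L dB): F_i = 10^(NF_i/10), G_i = 10^(G_i,dB/10)
  Stage 1: F_1 = 10^(8.45/10) = 6.998, G_1 = 10^(−8.45/10) = 0.1429
  Stage 2: F_2 = 10^(1.51/10) = 1.416, G_2 = 10^(17.2/10) = 52.48
Friis cascade:
  F = 6.998 + (1.416 − 1)/0.1429 = 9.908
NF = 10 log₁₀(9.908) = 9.96 dB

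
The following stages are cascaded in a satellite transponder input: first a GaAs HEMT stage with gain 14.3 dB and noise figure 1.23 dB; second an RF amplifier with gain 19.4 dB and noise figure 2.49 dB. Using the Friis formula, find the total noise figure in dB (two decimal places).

1.32 dB

Convert to linear (a loss of L dB is a gain of −L dB): F_i = 10^(NF_i/10), G_i = 10^(G_i,dB/10)
  Stage 1: F_1 = 10^(1.23/10) = 1.327, G_1 = 10^(14.3/10) = 26.92
  Stage 2: F_2 = 10^(2.49/10) = 1.774, G_2 = 10^(19.4/10) = 87.10
Friis cascade:
  F = 1.327 + (1.774 − 1)/26.92 = 1.356
NF = 10 log₁₀(1.356) = 1.32 dB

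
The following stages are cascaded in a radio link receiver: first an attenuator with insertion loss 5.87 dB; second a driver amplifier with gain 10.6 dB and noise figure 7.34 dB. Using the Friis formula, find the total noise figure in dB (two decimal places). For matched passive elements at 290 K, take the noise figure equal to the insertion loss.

Convert to linear (a loss of L dB is a gain of −L dB): F_i = 10^(NF_i/10), G_i = 10^(G_i,dB/10)
  Stage 1: F_1 = 10^(5.87/10) = 3.864, G_1 = 10^(−5.87/10) = 0.2588
  Stage 2: F_2 = 10^(7.34/10) = 5.420, G_2 = 10^(10.6/10) = 11.48
Friis cascade:
  F = 3.864 + (5.420 − 1)/0.2588 = 20.94
NF = 10 log₁₀(20.94) = 13.21 dB

13.21 dB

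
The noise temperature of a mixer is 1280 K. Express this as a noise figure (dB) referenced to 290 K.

7.34 dB

F = 1 + T_e/T₀ = 1 + 1280/290 = 5.41379
NF = 10 log₁₀(5.41379) = 7.34 dB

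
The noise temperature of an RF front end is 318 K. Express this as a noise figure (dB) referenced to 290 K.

F = 1 + T_e/T₀ = 1 + 318/290 = 2.09655
NF = 10 log₁₀(2.09655) = 3.22 dB

3.22 dB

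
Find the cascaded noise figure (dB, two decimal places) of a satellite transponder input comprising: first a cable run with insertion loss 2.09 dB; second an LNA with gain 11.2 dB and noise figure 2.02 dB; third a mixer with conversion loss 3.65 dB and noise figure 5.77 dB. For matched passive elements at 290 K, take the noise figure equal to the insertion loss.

4.65 dB

Convert to linear (a loss of L dB is a gain of −L dB): F_i = 10^(NF_i/10), G_i = 10^(G_i,dB/10)
  Stage 1: F_1 = 10^(2.09/10) = 1.618, G_1 = 10^(−2.09/10) = 0.6180
  Stage 2: F_2 = 10^(2.02/10) = 1.592, G_2 = 10^(11.2/10) = 13.18
  Stage 3: F_3 = 10^(5.77/10) = 3.776, G_3 = 10^(−3.65/10) = 0.4315
Friis cascade:
  F = 1.618 + (1.592 − 1)/0.6180 + (3.776 − 1)/8.147 = 2.917
NF = 10 log₁₀(2.917) = 4.65 dB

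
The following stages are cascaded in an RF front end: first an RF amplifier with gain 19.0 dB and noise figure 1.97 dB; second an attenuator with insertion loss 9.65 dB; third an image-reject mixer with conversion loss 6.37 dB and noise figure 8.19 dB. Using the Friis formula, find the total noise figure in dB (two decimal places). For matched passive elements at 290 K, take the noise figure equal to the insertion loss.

3.67 dB

Convert to linear (a loss of L dB is a gain of −L dB): F_i = 10^(NF_i/10), G_i = 10^(G_i,dB/10)
  Stage 1: F_1 = 10^(1.97/10) = 1.574, G_1 = 10^(19.0/10) = 79.43
  Stage 2: F_2 = 10^(9.65/10) = 9.226, G_2 = 10^(−9.65/10) = 0.1084
  Stage 3: F_3 = 10^(8.19/10) = 6.592, G_3 = 10^(−6.37/10) = 0.2307
Friis cascade:
  F = 1.574 + (9.226 − 1)/79.43 + (6.592 − 1)/8.610 = 2.327
NF = 10 log₁₀(2.327) = 3.67 dB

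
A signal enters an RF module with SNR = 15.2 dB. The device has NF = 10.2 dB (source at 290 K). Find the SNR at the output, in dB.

By definition F = SNR_in/SNR_out, so in dB: SNR_out = SNR_in − NF
SNR_out = 15.2 − 10.2 = 5.0 dB

5.0 dB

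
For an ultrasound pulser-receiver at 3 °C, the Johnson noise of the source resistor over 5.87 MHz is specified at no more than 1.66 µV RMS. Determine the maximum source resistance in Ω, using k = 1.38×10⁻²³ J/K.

30.8 Ω

T = 3 °C + 273.15 = 276.15 K
Johnson–Nyquist: V_n = √(4kTRB) ⇒ R = V_n² / (4kTB)
4kTB = 4 × 1.38×10⁻²³ × 276.15 × 5.87×10⁶ = 8.95×10⁻¹⁴
R = (1.66×10⁻⁶)² / 8.95×10⁻¹⁴ = 3.08×10¹ Ω = 30.8 Ω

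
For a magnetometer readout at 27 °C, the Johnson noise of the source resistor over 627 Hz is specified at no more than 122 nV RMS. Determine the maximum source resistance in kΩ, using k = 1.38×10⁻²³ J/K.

1.43 kΩ

T = 27 °C + 273.15 = 300.15 K
Johnson–Nyquist: V_n = √(4kTRB) ⇒ R = V_n² / (4kTB)
4kTB = 4 × 1.38×10⁻²³ × 300.15 × 6.27×10² = 1.04×10⁻¹⁷
R = (1.22×10⁻⁷)² / 1.04×10⁻¹⁷ = 1.43×10³ Ω = 1.43 kΩ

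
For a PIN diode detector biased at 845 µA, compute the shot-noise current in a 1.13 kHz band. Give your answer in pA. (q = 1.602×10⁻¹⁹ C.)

553 pA

I_n = √(2qI·B)
2qI·B = 2 × 1.602×10⁻¹⁹ × 8.45×10⁻⁴ × 1.13×10³ = 3.06×10⁻¹⁹ A²
I_n = √(3.06×10⁻¹⁹) = 5.53×10⁻¹⁰ A = 553 pA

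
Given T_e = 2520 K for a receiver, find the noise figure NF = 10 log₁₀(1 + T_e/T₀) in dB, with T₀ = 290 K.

9.86 dB

F = 1 + T_e/T₀ = 1 + 2520/290 = 9.68966
NF = 10 log₁₀(9.68966) = 9.86 dB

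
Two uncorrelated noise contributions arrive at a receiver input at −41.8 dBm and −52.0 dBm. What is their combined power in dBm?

−41.4 dBm

Convert to linear, add, convert back:
P₁ = 6.61×10⁻⁸ W, P₂ = 6.31×10⁻⁹ W
P_tot = 7.24×10⁻⁸ W → 10 log₁₀(P_tot / 10⁻³) = −41.4 dBm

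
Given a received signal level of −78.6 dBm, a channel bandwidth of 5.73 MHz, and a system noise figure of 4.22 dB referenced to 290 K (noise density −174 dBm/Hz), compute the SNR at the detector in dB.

Noise floor: N = −174 + 10 log₁₀(B) + NF
10 log₁₀(5.73×10⁶) = 67.58 dB
N = −174 + 67.58 + 4.22 = −102.20 dBm
SNR = P_sig − N = −78.6 − (−102.20) = 23.60 dB → 23.6 dB

23.6 dB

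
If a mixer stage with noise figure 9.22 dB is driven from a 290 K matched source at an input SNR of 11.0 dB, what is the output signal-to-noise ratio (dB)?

1.78 dB

By definition F = SNR_in/SNR_out, so in dB: SNR_out = SNR_in − NF
SNR_out = 11.0 − 9.22 = 1.78 dB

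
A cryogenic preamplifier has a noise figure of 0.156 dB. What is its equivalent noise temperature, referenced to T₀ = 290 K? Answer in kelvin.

F = 10^(0.156/10) = 1.03657
T_e = (F − 1)·T₀ = (1.03657 − 1) × 290 = 10.6 K

10.6 K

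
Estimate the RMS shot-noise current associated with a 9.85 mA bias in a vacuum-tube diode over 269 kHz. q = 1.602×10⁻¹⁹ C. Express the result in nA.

29.1 nA

I_n = √(2qI·B)
2qI·B = 2 × 1.602×10⁻¹⁹ × 9.85×10⁻³ × 2.69×10⁵ = 8.49×10⁻¹⁶ A²
I_n = √(8.49×10⁻¹⁶) = 2.91×10⁻⁸ A = 29.1 nA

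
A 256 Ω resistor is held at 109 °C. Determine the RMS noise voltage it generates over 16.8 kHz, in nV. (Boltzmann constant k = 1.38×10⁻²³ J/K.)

301 nV

T = 109 °C + 273.15 = 382.15 K
V_n = √(4kTRB)
4kTRB = 4 × 1.38×10⁻²³ × 382.15 × 2.56×10² × 1.68×10⁴ = 9.07×10⁻¹⁴ V²
V_n = √(9.07×10⁻¹⁴) = 3.01×10⁻⁷ V = 301 nV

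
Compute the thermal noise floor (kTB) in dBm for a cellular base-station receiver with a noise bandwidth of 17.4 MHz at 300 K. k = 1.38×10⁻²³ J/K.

P_n = kTB = 1.38×10⁻²³ × 300 × 1.74×10⁷ = 7.20×10⁻¹⁴ W
In dBm: 10 log₁₀(7.20×10⁻¹⁴ / 10⁻³) = −101.4 dBm

−101.4 dBm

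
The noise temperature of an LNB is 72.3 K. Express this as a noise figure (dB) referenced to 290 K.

0.967 dB

F = 1 + T_e/T₀ = 1 + 72.3/290 = 1.24931
NF = 10 log₁₀(1.24931) = 0.967 dB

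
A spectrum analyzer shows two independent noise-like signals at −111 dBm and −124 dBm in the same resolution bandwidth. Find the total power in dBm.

−110.8 dBm

Convert to linear, add, convert back:
P₁ = 7.94×10⁻¹⁵ W, P₂ = 3.98×10⁻¹⁶ W
P_tot = 8.34×10⁻¹⁵ W → 10 log₁₀(P_tot / 10⁻³) = −110.8 dBm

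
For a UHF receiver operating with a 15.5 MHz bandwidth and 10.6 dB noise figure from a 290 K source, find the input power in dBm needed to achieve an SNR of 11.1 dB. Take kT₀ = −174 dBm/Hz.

Sensitivity = −174 + 10 log₁₀(B) + NF + SNR_min
= −174 + 71.9 + 10.6 + 11.1
= −80.4 dBm → −80.4 dBm

−80.4 dBm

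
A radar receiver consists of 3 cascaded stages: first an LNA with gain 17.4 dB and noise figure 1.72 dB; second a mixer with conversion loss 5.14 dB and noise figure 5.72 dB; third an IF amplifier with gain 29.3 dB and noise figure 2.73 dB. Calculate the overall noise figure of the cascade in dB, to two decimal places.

Convert to linear (a loss of L dB is a gain of −L dB): F_i = 10^(NF_i/10), G_i = 10^(G_i,dB/10)
  Stage 1: F_1 = 10^(1.72/10) = 1.486, G_1 = 10^(17.4/10) = 54.95
  Stage 2: F_2 = 10^(5.72/10) = 3.733, G_2 = 10^(−5.14/10) = 0.3062
  Stage 3: F_3 = 10^(2.73/10) = 1.875, G_3 = 10^(29.3/10) = 851.1
Friis cascade:
  F = 1.486 + (3.733 − 1)/54.95 + (1.875 − 1)/16.83 = 1.588
NF = 10 log₁₀(1.588) = 2.01 dB

2.01 dB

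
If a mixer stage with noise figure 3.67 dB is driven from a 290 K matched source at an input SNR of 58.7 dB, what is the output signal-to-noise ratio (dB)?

By definition F = SNR_in/SNR_out, so in dB: SNR_out = SNR_in − NF
SNR_out = 58.7 − 3.67 = 55.03 dB

55.03 dB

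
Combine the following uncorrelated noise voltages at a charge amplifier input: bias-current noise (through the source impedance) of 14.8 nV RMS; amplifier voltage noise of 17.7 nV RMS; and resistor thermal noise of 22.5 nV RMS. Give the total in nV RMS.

32.2 nV

Uncorrelated sources add in power (mean-square): V_tot = √(ΣV_i²)
V_tot = √[(1.48×10⁻⁸)² + (1.77×10⁻⁸)² + (2.25×10⁻⁸)²] = 3.22×10⁻⁸ V = 32.2 nV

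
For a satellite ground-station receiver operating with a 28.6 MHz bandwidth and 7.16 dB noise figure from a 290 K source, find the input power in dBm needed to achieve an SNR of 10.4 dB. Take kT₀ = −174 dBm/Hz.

−81.9 dBm

Sensitivity = −174 + 10 log₁₀(B) + NF + SNR_min
= −174 + 74.56 + 7.16 + 10.4
= −81.88 dBm → −81.9 dBm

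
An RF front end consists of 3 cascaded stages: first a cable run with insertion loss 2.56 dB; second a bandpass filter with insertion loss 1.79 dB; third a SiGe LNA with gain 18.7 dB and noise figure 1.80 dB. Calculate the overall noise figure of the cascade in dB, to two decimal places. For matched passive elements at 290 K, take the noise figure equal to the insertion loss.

6.15 dB

Convert to linear (a loss of L dB is a gain of −L dB): F_i = 10^(NF_i/10), G_i = 10^(G_i,dB/10)
  Stage 1: F_1 = 10^(2.56/10) = 1.803, G_1 = 10^(−2.56/10) = 0.5546
  Stage 2: F_2 = 10^(1.79/10) = 1.510, G_2 = 10^(−1.79/10) = 0.6622
  Stage 3: F_3 = 10^(1.80/10) = 1.514, G_3 = 10^(18.7/10) = 74.13
Friis cascade:
  F = 1.803 + (1.510 − 1)/0.5546 + (1.514 − 1)/0.3673 = 4.121
NF = 10 log₁₀(4.121) = 6.15 dB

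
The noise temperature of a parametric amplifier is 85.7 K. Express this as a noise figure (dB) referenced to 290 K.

F = 1 + T_e/T₀ = 1 + 85.7/290 = 1.29552
NF = 10 log₁₀(1.29552) = 1.12 dB

1.12 dB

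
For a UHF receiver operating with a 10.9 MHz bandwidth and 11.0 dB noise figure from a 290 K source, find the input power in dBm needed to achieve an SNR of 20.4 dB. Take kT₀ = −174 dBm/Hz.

Sensitivity = −174 + 10 log₁₀(B) + NF + SNR_min
= −174 + 70.37 + 11.0 + 20.4
= −72.23 dBm → −72.2 dBm

−72.2 dBm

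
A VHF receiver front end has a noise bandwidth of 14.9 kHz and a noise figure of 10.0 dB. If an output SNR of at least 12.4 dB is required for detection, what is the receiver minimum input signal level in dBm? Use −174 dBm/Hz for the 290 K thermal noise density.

−109.9 dBm

Sensitivity = −174 + 10 log₁₀(B) + NF + SNR_min
= −174 + 41.73 + 10.0 + 12.4
= −109.87 dBm → −109.9 dBm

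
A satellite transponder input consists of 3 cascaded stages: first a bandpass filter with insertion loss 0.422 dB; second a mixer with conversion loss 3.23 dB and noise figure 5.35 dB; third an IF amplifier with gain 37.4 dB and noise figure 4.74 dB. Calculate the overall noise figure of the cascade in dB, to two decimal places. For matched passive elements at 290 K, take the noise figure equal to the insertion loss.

Convert to linear (a loss of L dB is a gain of −L dB): F_i = 10^(NF_i/10), G_i = 10^(G_i,dB/10)
  Stage 1: F_1 = 10^(0.422/10) = 1.102, G_1 = 10^(−0.422/10) = 0.9074
  Stage 2: F_2 = 10^(5.35/10) = 3.428, G_2 = 10^(−3.23/10) = 0.4753
  Stage 3: F_3 = 10^(4.74/10) = 2.979, G_3 = 10^(37.4/10) = 5495
Friis cascade:
  F = 1.102 + (3.428 − 1)/0.9074 + (2.979 − 1)/0.4313 = 8.365
NF = 10 log₁₀(8.365) = 9.22 dB

9.22 dB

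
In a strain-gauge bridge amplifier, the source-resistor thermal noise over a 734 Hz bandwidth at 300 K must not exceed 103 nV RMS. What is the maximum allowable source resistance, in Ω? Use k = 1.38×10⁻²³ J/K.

873 Ω

Johnson–Nyquist: V_n = √(4kTRB) ⇒ R = V_n² / (4kTB)
4kTB = 4 × 1.38×10⁻²³ × 300 × 7.34×10² = 1.22×10⁻¹⁷
R = (1.03×10⁻⁷)² / 1.22×10⁻¹⁷ = 8.73×10² Ω = 873 Ω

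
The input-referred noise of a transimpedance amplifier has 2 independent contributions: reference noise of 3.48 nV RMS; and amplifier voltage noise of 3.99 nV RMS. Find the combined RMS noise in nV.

5.29 nV

Uncorrelated sources add in power (mean-square): V_tot = √(ΣV_i²)
V_tot = √[(3.48×10⁻⁹)² + (3.99×10⁻⁹)²] = 5.29×10⁻⁹ V = 5.29 nV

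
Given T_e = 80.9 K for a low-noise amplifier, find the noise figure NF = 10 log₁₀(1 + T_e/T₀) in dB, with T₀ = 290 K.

F = 1 + T_e/T₀ = 1 + 80.9/290 = 1.27897
NF = 10 log₁₀(1.27897) = 1.07 dB

1.07 dB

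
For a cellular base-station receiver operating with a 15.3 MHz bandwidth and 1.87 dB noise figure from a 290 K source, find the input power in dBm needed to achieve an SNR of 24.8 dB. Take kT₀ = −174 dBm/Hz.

Sensitivity = −174 + 10 log₁₀(B) + NF + SNR_min
= −174 + 71.85 + 1.87 + 24.8
= −75.48 dBm → −75.5 dBm

−75.5 dBm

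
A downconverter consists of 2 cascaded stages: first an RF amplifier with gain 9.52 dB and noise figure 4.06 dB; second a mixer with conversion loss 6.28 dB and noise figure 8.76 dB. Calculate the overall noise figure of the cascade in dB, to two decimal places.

Convert to linear (a loss of L dB is a gain of −L dB): F_i = 10^(NF_i/10), G_i = 10^(G_i,dB/10)
  Stage 1: F_1 = 10^(4.06/10) = 2.547, G_1 = 10^(9.52/10) = 8.954
  Stage 2: F_2 = 10^(8.76/10) = 7.516, G_2 = 10^(−6.28/10) = 0.2355
Friis cascade:
  F = 2.547 + (7.516 − 1)/8.954 = 3.275
NF = 10 log₁₀(3.275) = 5.15 dB

5.15 dB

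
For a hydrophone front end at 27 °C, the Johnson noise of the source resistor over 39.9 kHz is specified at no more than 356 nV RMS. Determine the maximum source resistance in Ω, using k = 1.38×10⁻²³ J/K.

T = 27 °C + 273.15 = 300.15 K
Johnson–Nyquist: V_n = √(4kTRB) ⇒ R = V_n² / (4kTB)
4kTB = 4 × 1.38×10⁻²³ × 300.15 × 3.99×10⁴ = 6.61×10⁻¹⁶
R = (3.56×10⁻⁷)² / 6.61×10⁻¹⁶ = 1.92×10² Ω = 192 Ω

192 Ω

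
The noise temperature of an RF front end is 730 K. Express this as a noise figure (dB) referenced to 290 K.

F = 1 + T_e/T₀ = 1 + 730/290 = 3.51724
NF = 10 log₁₀(3.51724) = 5.46 dB

5.46 dB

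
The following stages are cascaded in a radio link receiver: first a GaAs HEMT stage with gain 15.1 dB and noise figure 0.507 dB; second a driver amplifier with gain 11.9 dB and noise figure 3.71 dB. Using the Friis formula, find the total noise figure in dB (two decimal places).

0.67 dB

Convert to linear (a loss of L dB is a gain of −L dB): F_i = 10^(NF_i/10), G_i = 10^(G_i,dB/10)
  Stage 1: F_1 = 10^(0.507/10) = 1.124, G_1 = 10^(15.1/10) = 32.36
  Stage 2: F_2 = 10^(3.71/10) = 2.350, G_2 = 10^(11.9/10) = 15.49
Friis cascade:
  F = 1.124 + (2.350 − 1)/32.36 = 1.166
NF = 10 log₁₀(1.166) = 0.67 dB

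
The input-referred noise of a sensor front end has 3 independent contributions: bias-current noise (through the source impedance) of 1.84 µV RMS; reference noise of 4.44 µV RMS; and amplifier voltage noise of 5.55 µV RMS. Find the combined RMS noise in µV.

7.34 µV

Uncorrelated sources add in power (mean-square): V_tot = √(ΣV_i²)
V_tot = √[(1.84×10⁻⁶)² + (4.44×10⁻⁶)² + (5.55×10⁻⁶)²] = 7.34×10⁻⁶ V = 7.34 µV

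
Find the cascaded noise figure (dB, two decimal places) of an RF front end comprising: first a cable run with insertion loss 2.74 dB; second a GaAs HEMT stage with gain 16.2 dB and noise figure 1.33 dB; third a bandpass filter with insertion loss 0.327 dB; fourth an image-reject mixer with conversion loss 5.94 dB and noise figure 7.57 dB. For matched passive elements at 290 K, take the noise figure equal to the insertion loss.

4.45 dB

Convert to linear (a loss of L dB is a gain of −L dB): F_i = 10^(NF_i/10), G_i = 10^(G_i,dB/10)
  Stage 1: F_1 = 10^(2.74/10) = 1.879, G_1 = 10^(−2.74/10) = 0.5321
  Stage 2: F_2 = 10^(1.33/10) = 1.358, G_2 = 10^(16.2/10) = 41.69
  Stage 3: F_3 = 10^(0.327/10) = 1.078, G_3 = 10^(−0.327/10) = 0.9275
  Stage 4: F_4 = 10^(7.57/10) = 5.715, G_4 = 10^(−5.94/10) = 0.2547
Friis cascade:
  F = 1.879 + (1.358 − 1)/0.5321 + (1.078 − 1)/22.18 + (5.715 − 1)/20.57 = 2.785
NF = 10 log₁₀(2.785) = 4.45 dB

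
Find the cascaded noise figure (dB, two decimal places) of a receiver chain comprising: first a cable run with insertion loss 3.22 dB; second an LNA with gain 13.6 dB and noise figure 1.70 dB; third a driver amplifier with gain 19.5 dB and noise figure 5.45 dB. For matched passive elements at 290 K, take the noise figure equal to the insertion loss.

5.23 dB

Convert to linear (a loss of L dB is a gain of −L dB): F_i = 10^(NF_i/10), G_i = 10^(G_i,dB/10)
  Stage 1: F_1 = 10^(3.22/10) = 2.099, G_1 = 10^(−3.22/10) = 0.4764
  Stage 2: F_2 = 10^(1.70/10) = 1.479, G_2 = 10^(13.6/10) = 22.91
  Stage 3: F_3 = 10^(5.45/10) = 3.508, G_3 = 10^(19.5/10) = 89.13
Friis cascade:
  F = 2.099 + (1.479 − 1)/0.4764 + (3.508 − 1)/10.91 = 3.334
NF = 10 log₁₀(3.334) = 5.23 dB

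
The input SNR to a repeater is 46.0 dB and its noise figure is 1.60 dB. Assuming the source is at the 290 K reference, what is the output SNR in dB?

44.40 dB

By definition F = SNR_in/SNR_out, so in dB: SNR_out = SNR_in − NF
SNR_out = 46.0 − 1.60 = 44.40 dB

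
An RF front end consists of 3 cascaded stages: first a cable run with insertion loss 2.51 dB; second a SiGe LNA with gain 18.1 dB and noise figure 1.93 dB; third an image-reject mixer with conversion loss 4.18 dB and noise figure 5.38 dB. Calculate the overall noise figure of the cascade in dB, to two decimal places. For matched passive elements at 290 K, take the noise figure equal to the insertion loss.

4.54 dB

Convert to linear (a loss of L dB is a gain of −L dB): F_i = 10^(NF_i/10), G_i = 10^(G_i,dB/10)
  Stage 1: F_1 = 10^(2.51/10) = 1.782, G_1 = 10^(−2.51/10) = 0.5610
  Stage 2: F_2 = 10^(1.93/10) = 1.560, G_2 = 10^(18.1/10) = 64.57
  Stage 3: F_3 = 10^(5.38/10) = 3.451, G_3 = 10^(−4.18/10) = 0.3819
Friis cascade:
  F = 1.782 + (1.560 − 1)/0.5610 + (3.451 − 1)/36.22 = 2.847
NF = 10 log₁₀(2.847) = 4.54 dB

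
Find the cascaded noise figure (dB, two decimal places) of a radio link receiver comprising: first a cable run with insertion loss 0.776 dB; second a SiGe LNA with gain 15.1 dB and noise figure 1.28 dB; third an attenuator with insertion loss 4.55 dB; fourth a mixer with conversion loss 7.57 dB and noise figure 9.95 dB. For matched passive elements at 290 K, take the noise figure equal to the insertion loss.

Convert to linear (a loss of L dB is a gain of −L dB): F_i = 10^(NF_i/10), G_i = 10^(G_i,dB/10)
  Stage 1: F_1 = 10^(0.776/10) = 1.196, G_1 = 10^(−0.776/10) = 0.8364
  Stage 2: F_2 = 10^(1.28/10) = 1.343, G_2 = 10^(15.1/10) = 32.36
  Stage 3: F_3 = 10^(4.55/10) = 2.851, G_3 = 10^(−4.55/10) = 0.3508
  Stage 4: F_4 = 10^(9.95/10) = 9.886, G_4 = 10^(−7.57/10) = 0.1750
Friis cascade:
  F = 1.196 + (1.343 − 1)/0.8364 + (2.851 − 1)/27.06 + (9.886 − 1)/9.493 = 2.610
NF = 10 log₁₀(2.610) = 4.17 dB

4.17 dB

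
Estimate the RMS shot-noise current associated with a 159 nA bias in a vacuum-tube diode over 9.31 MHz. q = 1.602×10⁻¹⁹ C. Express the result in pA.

I_n = √(2qI·B)
2qI·B = 2 × 1.602×10⁻¹⁹ × 1.59×10⁻⁷ × 9.31×10⁶ = 4.74×10⁻¹⁹ A²
I_n = √(4.74×10⁻¹⁹) = 6.89×10⁻¹⁰ A = 689 pA

689 pA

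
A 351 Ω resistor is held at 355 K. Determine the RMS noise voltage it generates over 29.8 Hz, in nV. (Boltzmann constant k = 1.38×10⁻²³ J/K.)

14.3 nV

V_n = √(4kTRB)
4kTRB = 4 × 1.38×10⁻²³ × 355 × 3.51×10² × 2.98×10¹ = 2.05×10⁻¹⁶ V²
V_n = √(2.05×10⁻¹⁶) = 1.43×10⁻⁸ V = 14.3 nV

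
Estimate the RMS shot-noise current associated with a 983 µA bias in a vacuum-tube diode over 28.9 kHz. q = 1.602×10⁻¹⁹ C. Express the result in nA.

3.02 nA

I_n = √(2qI·B)
2qI·B = 2 × 1.602×10⁻¹⁹ × 9.83×10⁻⁴ × 2.89×10⁴ = 9.10×10⁻¹⁸ A²
I_n = √(9.10×10⁻¹⁸) = 3.02×10⁻⁹ A = 3.02 nA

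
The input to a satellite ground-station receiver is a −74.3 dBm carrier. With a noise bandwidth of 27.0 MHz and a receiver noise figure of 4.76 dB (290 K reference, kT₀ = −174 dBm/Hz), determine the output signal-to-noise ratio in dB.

Noise floor: N = −174 + 10 log₁₀(B) + NF
10 log₁₀(2.70×10⁷) = 74.31 dB
N = −174 + 74.31 + 4.76 = −94.93 dBm
SNR = P_sig − N = −74.3 − (−94.93) = 20.63 dB → 20.6 dB

20.6 dB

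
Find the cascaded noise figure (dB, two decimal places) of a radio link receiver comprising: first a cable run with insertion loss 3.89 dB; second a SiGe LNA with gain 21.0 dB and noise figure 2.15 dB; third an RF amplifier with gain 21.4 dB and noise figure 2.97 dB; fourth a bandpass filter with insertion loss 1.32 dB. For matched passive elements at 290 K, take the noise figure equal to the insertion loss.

Convert to linear (a loss of L dB is a gain of −L dB): F_i = 10^(NF_i/10), G_i = 10^(G_i,dB/10)
  Stage 1: F_1 = 10^(3.89/10) = 2.449, G_1 = 10^(−3.89/10) = 0.4083
  Stage 2: F_2 = 10^(2.15/10) = 1.641, G_2 = 10^(21.0/10) = 125.9
  Stage 3: F_3 = 10^(2.97/10) = 1.982, G_3 = 10^(21.4/10) = 138.0
  Stage 4: F_4 = 10^(1.32/10) = 1.355, G_4 = 10^(−1.32/10) = 0.7379
Friis cascade:
  F = 2.449 + (1.641 − 1)/0.4083 + (1.982 − 1)/51.40 + (1.355 − 1)/7096 = 4.037
NF = 10 log₁₀(4.037) = 6.06 dB

6.06 dB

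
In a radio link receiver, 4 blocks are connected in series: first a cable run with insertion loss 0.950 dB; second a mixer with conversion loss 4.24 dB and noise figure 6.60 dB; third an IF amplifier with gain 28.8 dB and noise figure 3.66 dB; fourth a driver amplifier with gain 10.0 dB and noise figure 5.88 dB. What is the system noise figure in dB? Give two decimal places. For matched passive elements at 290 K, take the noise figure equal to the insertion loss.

10.03 dB

Convert to linear (a loss of L dB is a gain of −L dB): F_i = 10^(NF_i/10), G_i = 10^(G_i,dB/10)
  Stage 1: F_1 = 10^(0.950/10) = 1.245, G_1 = 10^(−0.950/10) = 0.8035
  Stage 2: F_2 = 10^(6.60/10) = 4.571, G_2 = 10^(−4.24/10) = 0.3767
  Stage 3: F_3 = 10^(3.66/10) = 2.323, G_3 = 10^(28.8/10) = 758.6
  Stage 4: F_4 = 10^(5.88/10) = 3.873, G_4 = 10^(10.0/10) = 10.00
Friis cascade:
  F = 1.245 + (4.571 − 1)/0.8035 + (2.323 − 1)/0.3027 + (3.873 − 1)/229.6 = 10.07
NF = 10 log₁₀(10.07) = 10.03 dB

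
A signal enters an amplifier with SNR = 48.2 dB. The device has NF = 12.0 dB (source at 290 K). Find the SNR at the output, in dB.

36.2 dB

By definition F = SNR_in/SNR_out, so in dB: SNR_out = SNR_in − NF
SNR_out = 48.2 − 12.0 = 36.2 dB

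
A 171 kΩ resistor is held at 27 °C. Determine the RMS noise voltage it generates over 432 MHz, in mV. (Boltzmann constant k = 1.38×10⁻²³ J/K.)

1.11 mV

T = 27 °C + 273.15 = 300.15 K
V_n = √(4kTRB)
4kTRB = 4 × 1.38×10⁻²³ × 300.15 × 1.71×10⁵ × 4.32×10⁸ = 1.22×10⁻⁶ V²
V_n = √(1.22×10⁻⁶) = 1.11×10⁻³ V = 1.11 mV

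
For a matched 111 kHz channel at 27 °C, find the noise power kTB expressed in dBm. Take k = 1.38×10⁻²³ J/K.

T = 27 °C + 273.15 = 300.15 K
P_n = kTB = 1.38×10⁻²³ × 300.15 × 1.11×10⁵ = 4.60×10⁻¹⁶ W
In dBm: 10 log₁₀(4.60×10⁻¹⁶ / 10⁻³) = −123.4 dBm

−123.4 dBm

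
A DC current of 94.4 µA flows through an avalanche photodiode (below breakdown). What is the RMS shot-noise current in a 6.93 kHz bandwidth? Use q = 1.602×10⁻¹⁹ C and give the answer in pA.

I_n = √(2qI·B)
2qI·B = 2 × 1.602×10⁻¹⁹ × 9.44×10⁻⁵ × 6.93×10³ = 2.10×10⁻¹⁹ A²
I_n = √(2.10×10⁻¹⁹) = 4.58×10⁻¹⁰ A = 458 pA

458 pA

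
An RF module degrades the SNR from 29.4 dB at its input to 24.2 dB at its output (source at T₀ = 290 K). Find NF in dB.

5.2 dB

NF (dB) = SNR_in(dB) − SNR_out(dB) when the source is at T₀
NF = 29.4 − 24.2 = 5.2 dB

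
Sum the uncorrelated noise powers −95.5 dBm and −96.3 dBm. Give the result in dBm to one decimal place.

Convert to linear, add, convert back:
P₁ = 2.82×10⁻¹³ W, P₂ = 2.34×10⁻¹³ W
P_tot = 5.16×10⁻¹³ W → 10 log₁₀(P_tot / 10⁻³) = −92.9 dBm

−92.9 dBm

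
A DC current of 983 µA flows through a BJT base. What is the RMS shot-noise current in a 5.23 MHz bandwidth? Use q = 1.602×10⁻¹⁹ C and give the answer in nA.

I_n = √(2qI·B)
2qI·B = 2 × 1.602×10⁻¹⁹ × 9.83×10⁻⁴ × 5.23×10⁶ = 1.65×10⁻¹⁵ A²
I_n = √(1.65×10⁻¹⁵) = 4.06×10⁻⁸ A = 40.6 nA

40.6 nA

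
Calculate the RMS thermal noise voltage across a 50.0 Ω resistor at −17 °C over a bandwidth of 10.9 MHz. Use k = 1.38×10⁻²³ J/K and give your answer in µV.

T = −17 °C + 273.15 = 256.15 K
V_n = √(4kTRB)
4kTRB = 4 × 1.38×10⁻²³ × 256.15 × 5.00×10¹ × 1.09×10⁷ = 7.71×10⁻¹² V²
V_n = √(7.71×10⁻¹²) = 2.78×10⁻⁶ V = 2.78 µV

2.78 µV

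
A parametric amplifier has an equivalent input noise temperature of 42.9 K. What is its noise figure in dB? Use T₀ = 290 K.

0.599 dB

F = 1 + T_e/T₀ = 1 + 42.9/290 = 1.14793
NF = 10 log₁₀(1.14793) = 0.599 dB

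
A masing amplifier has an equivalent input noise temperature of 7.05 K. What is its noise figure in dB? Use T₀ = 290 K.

0.104 dB

F = 1 + T_e/T₀ = 1 + 7.05/290 = 1.02431
NF = 10 log₁₀(1.02431) = 0.104 dB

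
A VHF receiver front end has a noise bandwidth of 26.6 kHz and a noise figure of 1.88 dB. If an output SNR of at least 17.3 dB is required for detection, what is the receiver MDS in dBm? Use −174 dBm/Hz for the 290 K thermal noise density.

−110.6 dBm

Sensitivity = −174 + 10 log₁₀(B) + NF + SNR_min
= −174 + 44.25 + 1.88 + 17.3
= −110.57 dBm → −110.6 dBm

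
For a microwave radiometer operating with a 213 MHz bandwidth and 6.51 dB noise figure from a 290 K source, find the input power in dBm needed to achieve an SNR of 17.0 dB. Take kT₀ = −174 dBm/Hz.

−67.2 dBm

Sensitivity = −174 + 10 log₁₀(B) + NF + SNR_min
= −174 + 83.28 + 6.51 + 17.0
= −67.21 dBm → −67.2 dBm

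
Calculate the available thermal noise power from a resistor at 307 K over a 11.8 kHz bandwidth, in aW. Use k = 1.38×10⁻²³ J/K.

50.0 aW

P_n = kTB = 1.38×10⁻²³ × 307 × 1.18×10⁴ = 5.00×10⁻¹⁷ W = 50.0 aW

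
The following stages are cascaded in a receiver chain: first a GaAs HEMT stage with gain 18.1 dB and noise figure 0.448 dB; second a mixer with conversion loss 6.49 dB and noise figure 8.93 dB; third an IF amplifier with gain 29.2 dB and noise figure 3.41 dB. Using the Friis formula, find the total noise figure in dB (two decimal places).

Convert to linear (a loss of L dB is a gain of −L dB): F_i = 10^(NF_i/10), G_i = 10^(G_i,dB/10)
  Stage 1: F_1 = 10^(0.448/10) = 1.109, G_1 = 10^(18.1/10) = 64.57
  Stage 2: F_2 = 10^(8.93/10) = 7.816, G_2 = 10^(−6.49/10) = 0.2244
  Stage 3: F_3 = 10^(3.41/10) = 2.193, G_3 = 10^(29.2/10) = 831.8
Friis cascade:
  F = 1.109 + (7.816 − 1)/64.57 + (2.193 − 1)/14.49 = 1.297
NF = 10 log₁₀(1.297) = 1.13 dB

1.13 dB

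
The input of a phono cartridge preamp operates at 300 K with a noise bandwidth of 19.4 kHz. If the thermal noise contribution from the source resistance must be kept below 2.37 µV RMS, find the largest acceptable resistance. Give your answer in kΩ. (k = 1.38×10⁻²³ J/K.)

Johnson–Nyquist: V_n = √(4kTRB) ⇒ R = V_n² / (4kTB)
4kTB = 4 × 1.38×10⁻²³ × 300 × 1.94×10⁴ = 3.21×10⁻¹⁶
R = (2.37×10⁻⁶)² / 3.21×10⁻¹⁶ = 1.75×10⁴ Ω = 17.5 kΩ

17.5 kΩ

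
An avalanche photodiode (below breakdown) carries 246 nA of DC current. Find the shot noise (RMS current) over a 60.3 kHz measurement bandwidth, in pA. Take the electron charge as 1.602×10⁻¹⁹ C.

68.9 pA

I_n = √(2qI·B)
2qI·B = 2 × 1.602×10⁻¹⁹ × 2.46×10⁻⁷ × 6.03×10⁴ = 4.75×10⁻²¹ A²
I_n = √(4.75×10⁻²¹) = 6.89×10⁻¹¹ A = 68.9 pA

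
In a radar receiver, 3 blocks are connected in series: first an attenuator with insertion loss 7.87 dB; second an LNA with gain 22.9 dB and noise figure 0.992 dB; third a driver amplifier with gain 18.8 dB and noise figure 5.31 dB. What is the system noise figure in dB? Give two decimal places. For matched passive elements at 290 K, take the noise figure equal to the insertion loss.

Convert to linear (a loss of L dB is a gain of −L dB): F_i = 10^(NF_i/10), G_i = 10^(G_i,dB/10)
  Stage 1: F_1 = 10^(7.87/10) = 6.124, G_1 = 10^(−7.87/10) = 0.1633
  Stage 2: F_2 = 10^(0.992/10) = 1.257, G_2 = 10^(22.9/10) = 195.0
  Stage 3: F_3 = 10^(5.31/10) = 3.396, G_3 = 10^(18.8/10) = 75.86
Friis cascade:
  F = 6.124 + (1.257 − 1)/0.1633 + (3.396 − 1)/31.84 = 7.770
NF = 10 log₁₀(7.770) = 8.90 dB

8.90 dB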